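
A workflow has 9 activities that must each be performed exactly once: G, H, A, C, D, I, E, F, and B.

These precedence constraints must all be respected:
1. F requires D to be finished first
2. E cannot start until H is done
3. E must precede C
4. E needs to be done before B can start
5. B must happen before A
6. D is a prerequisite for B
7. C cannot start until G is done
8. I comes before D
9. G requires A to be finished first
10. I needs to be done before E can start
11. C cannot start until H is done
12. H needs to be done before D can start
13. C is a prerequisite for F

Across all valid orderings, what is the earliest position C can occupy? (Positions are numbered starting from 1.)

8

Every activity that must precede C has to come before it. Tracing all chains that end at C, those activities are: G, H, A, D, I, E, B — 7 in total.
With 7 mandatory predecessors, the earliest C can sit is position 7+1 = 8, and placing just those 7 first achieves it.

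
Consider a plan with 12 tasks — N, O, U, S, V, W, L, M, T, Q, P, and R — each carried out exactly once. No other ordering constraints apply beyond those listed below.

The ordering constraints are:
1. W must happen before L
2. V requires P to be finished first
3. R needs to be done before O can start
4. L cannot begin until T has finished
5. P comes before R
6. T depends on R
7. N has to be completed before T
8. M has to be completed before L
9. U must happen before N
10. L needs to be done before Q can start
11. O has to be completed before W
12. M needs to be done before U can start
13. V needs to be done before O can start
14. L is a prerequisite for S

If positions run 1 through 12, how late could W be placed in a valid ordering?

The tasks that are forced after W, directly or by a chain of constraints, are S, L, Q. That's 3 tasks.
With 3 mandatory successors out of 12 tasks total, the latest slot for W is 12−3 = 9, and it's reachable by doing all non-successors before W.

9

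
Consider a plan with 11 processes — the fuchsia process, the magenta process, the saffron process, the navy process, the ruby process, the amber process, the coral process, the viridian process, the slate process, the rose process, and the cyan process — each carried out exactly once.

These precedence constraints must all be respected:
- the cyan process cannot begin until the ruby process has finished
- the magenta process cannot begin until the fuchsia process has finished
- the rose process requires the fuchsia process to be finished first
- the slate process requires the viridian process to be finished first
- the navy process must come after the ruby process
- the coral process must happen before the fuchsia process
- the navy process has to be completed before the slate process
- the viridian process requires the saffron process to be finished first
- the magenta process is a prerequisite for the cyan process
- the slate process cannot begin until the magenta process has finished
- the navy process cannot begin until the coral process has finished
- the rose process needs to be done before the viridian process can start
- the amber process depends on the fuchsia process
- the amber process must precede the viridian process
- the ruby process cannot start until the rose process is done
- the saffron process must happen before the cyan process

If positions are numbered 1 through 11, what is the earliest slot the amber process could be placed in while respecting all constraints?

3

Every process that must precede the amber process has to come before it. Tracing all chains that end at the amber process, those processes are: the fuchsia process, the coral process — 2 in total.
With 2 mandatory predecessors, the earliest the amber process can sit is position 2+1 = 3, and placing just those 2 first achieves it.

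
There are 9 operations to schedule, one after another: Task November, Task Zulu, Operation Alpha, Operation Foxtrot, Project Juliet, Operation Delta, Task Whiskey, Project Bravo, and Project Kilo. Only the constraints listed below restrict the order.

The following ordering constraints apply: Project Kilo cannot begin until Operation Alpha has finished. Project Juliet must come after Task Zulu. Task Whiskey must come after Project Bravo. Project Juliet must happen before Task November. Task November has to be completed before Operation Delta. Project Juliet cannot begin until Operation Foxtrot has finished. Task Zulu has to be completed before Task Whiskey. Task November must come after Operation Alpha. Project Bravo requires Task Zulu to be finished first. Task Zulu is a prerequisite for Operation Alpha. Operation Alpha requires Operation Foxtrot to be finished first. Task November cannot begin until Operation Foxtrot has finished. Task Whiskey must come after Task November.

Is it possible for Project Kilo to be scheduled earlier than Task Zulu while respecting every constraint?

The constraints give a chain Task Zulu → Operation Alpha → Project Kilo, which forces Task Zulu before Project Kilo.
Hence Project Kilo can never be scheduled before Task Zulu.

No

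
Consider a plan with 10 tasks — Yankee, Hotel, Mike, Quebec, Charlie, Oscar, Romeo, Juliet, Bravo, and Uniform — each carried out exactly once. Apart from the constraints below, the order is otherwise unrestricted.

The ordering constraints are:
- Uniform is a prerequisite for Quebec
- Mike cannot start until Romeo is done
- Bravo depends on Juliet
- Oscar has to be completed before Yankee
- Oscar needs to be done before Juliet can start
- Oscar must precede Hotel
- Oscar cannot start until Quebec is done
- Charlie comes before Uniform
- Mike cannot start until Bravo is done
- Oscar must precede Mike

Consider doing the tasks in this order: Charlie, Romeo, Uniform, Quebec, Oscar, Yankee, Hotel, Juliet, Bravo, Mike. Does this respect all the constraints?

Every stated constraint is respected: Romeo sits at position 2, ahead of Mike at position 10, and each of the other listed pairs likewise has the predecessor earlier in the sequence.

Yes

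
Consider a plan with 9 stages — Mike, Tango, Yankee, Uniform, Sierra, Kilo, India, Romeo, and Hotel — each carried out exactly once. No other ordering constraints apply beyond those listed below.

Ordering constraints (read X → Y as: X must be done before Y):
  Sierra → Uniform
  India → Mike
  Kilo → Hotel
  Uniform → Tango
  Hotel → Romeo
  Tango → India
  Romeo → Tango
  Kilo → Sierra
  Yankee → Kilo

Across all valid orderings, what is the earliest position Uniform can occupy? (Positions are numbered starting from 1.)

Working backwards through the constraints from Uniform, its full set of required predecessors is Yankee, Sierra, Kilo — 3 of them.
So at minimum 3 stages come before Uniform, putting Uniform no earlier than position 4. That position is achievable by scheduling exactly those predecessors first.

4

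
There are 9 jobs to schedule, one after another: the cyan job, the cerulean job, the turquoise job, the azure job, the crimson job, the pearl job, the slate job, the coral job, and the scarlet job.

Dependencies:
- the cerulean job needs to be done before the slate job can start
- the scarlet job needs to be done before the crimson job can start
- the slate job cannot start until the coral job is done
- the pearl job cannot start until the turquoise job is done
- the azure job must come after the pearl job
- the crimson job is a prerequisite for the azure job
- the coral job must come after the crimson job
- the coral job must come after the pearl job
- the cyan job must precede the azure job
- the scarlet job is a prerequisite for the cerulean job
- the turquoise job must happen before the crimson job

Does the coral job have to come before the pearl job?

There is a chain the pearl job → the coral job, which puts the pearl job before the coral job.
So the coral job never precedes the pearl job.

No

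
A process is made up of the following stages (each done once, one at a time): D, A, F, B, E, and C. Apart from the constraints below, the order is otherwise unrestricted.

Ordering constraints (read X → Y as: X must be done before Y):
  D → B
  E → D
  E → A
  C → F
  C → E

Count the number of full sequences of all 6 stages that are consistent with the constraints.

Only C has no prerequisites, so it must go first.
Counting all ways to extend the partial order to a total order gives 15.

15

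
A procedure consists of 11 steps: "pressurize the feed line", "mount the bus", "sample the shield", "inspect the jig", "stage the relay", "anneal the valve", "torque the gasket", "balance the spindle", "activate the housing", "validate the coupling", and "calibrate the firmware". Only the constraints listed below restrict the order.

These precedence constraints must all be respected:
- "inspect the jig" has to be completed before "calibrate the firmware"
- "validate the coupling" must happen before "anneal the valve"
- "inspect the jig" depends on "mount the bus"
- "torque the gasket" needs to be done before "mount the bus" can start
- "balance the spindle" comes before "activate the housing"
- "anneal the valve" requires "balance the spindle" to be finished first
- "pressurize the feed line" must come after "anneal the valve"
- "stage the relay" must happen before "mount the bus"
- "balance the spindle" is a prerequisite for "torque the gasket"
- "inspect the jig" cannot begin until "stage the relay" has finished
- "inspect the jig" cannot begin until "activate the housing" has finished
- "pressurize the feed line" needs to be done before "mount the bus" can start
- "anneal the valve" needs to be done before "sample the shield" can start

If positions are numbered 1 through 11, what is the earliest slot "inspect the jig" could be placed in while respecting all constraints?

Every step that must precede "inspect the jig" has to come before it. Tracing all chains that end at "inspect the jig", those steps are: "pressurize the feed line", "mount the bus", "stage the relay", "anneal the valve", "torque the gasket", "balance the spindle", "activate the housing", "validate the coupling" — 8 in total.
So at minimum 8 steps come before "inspect the jig", putting "inspect the jig" no earlier than position 9. That position is achievable by scheduling exactly those predecessors first.

9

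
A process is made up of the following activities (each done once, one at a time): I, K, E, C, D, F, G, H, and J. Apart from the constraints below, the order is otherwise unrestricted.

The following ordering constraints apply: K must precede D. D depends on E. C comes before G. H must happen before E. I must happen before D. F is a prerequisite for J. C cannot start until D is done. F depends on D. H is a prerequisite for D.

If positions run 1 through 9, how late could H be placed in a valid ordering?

3

Every activity that must follow H has to come after it. Tracing all chains starting from H, those activities are: E, C, D, F, G, J — 6 in total.
So at least 6 activities follow H, putting H no later than position 3. That position is achievable by scheduling everything else first.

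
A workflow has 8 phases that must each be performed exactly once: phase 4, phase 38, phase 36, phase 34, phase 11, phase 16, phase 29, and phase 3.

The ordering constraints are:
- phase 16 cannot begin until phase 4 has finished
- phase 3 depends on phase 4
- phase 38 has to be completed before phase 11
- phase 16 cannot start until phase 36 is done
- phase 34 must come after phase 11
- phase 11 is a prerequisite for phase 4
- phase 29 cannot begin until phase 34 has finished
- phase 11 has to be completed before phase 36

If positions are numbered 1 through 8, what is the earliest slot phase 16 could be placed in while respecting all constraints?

5

Working backwards through the constraints from phase 16, its full set of required predecessors is phase 4, phase 38, phase 36, phase 11 — 4 of them.
With 4 mandatory predecessors, the earliest phase 16 can sit is position 4+1 = 5, and placing just those 4 first achieves it.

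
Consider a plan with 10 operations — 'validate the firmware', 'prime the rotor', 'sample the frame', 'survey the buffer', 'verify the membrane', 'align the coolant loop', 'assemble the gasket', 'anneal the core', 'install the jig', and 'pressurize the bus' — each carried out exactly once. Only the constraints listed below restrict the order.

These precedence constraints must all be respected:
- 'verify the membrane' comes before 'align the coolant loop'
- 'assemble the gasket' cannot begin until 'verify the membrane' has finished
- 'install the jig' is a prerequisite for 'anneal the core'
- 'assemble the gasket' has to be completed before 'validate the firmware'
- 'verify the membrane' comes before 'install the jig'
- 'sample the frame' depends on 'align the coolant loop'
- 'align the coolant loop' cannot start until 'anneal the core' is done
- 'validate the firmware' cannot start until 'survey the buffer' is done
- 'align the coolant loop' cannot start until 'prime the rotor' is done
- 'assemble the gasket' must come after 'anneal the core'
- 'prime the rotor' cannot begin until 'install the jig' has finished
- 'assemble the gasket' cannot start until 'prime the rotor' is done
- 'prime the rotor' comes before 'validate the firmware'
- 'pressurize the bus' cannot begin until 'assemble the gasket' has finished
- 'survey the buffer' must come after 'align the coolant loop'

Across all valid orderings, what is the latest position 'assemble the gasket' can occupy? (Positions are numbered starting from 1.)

The operations that are forced after 'assemble the gasket', directly or by a chain of constraints, are 'validate the firmware', 'pressurize the bus'. That's 2 operations.
So at least 2 operations follow 'assemble the gasket', putting 'assemble the gasket' no later than position 8. That position is achievable by scheduling everything else first.

8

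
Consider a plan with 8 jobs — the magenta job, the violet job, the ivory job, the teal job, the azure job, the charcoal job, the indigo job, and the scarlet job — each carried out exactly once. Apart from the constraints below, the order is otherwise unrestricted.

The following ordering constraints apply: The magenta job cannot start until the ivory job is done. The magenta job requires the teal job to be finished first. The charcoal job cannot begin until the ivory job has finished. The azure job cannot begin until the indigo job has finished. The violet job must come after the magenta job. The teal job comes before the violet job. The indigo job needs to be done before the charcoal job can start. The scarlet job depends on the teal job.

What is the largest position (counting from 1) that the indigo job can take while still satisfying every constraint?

6

Every job that must follow the indigo job has to come after it. Tracing all chains starting from the indigo job, those jobs are: the azure job, the charcoal job — 2 in total.
So at least 2 jobs follow the indigo job, putting the indigo job no later than position 6. That position is achievable by scheduling everything else first.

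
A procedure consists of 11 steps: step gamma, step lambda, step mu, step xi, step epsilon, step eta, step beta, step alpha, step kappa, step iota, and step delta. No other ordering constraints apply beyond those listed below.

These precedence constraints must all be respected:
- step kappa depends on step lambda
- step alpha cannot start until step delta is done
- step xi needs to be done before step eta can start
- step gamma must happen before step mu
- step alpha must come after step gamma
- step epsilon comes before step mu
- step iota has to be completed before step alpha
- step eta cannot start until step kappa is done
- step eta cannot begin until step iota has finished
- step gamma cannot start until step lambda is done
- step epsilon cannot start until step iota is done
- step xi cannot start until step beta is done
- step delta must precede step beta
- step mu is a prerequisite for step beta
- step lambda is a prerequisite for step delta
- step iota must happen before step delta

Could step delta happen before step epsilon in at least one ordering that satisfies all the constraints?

Yes

The constraints leave step delta and step epsilon unordered relative to each other; nothing requires step epsilon earlier.
So a valid ordering placing step delta earlier than step epsilon exists.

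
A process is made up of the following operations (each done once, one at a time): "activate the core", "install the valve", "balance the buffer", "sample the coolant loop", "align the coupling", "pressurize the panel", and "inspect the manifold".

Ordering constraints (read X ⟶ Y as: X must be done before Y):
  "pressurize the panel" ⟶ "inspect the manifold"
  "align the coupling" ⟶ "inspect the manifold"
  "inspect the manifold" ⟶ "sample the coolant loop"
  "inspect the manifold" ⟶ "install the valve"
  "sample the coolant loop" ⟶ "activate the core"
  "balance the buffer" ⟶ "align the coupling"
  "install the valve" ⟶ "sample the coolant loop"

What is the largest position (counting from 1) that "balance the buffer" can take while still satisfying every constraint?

2

Every operation that must follow "balance the buffer" has to come after it. Tracing all chains starting from "balance the buffer", those operations are: "activate the core", "install the valve", "sample the coolant loop", "align the coupling", "inspect the manifold" — 5 in total.
With 5 mandatory successors out of 7 operations total, the latest slot for "balance the buffer" is 7−5 = 2, and it's reachable by doing all non-successors before "balance the buffer".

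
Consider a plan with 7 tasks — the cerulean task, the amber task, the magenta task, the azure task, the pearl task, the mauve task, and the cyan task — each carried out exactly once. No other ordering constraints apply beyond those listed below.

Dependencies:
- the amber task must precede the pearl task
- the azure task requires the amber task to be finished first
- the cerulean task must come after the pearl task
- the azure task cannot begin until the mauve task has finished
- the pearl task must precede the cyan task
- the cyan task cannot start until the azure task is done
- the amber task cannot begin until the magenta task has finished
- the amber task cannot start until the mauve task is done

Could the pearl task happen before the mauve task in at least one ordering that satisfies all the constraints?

No

The constraints give a chain the mauve task → the amber task → the pearl task, which forces the mauve task before the pearl task.
So no valid ordering can have the pearl task before the mauve task.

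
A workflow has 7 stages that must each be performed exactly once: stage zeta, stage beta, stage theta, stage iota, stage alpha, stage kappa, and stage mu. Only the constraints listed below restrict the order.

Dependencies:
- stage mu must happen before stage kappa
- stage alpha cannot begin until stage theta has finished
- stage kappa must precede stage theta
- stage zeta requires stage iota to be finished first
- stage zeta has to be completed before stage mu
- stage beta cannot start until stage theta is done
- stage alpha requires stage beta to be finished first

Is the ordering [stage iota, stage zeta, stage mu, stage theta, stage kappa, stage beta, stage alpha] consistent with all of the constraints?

No

The sequence places stage theta ahead of stage kappa.
Since stage kappa is required before stage theta, the ordering is invalid.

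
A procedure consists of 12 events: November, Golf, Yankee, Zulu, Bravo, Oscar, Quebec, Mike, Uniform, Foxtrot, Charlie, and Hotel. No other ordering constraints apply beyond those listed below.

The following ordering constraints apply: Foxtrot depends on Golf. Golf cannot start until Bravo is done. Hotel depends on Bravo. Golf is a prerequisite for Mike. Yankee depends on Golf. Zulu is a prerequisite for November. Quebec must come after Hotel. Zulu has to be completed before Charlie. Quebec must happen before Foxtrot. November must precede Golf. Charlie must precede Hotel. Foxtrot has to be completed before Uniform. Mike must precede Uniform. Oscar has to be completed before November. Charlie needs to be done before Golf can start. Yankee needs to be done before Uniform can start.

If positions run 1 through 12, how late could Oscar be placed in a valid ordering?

Every event that must follow Oscar has to come after it. Tracing all chains starting from Oscar, those events are: November, Golf, Yankee, Mike, Uniform, Foxtrot — 6 in total.
So at least 6 events follow Oscar, putting Oscar no later than position 6. That position is achievable by scheduling everything else first.

6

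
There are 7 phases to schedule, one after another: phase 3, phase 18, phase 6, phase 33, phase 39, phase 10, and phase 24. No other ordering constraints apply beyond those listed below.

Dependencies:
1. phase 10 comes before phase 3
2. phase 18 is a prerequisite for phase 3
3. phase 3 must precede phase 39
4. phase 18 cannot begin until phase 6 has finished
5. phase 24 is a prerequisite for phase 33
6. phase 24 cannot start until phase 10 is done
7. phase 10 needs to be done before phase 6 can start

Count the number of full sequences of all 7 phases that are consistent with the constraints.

Phase 10 is the only phase with nothing required before it, so every ordering starts there.
Counting all ways to extend the partial order to a total order gives 15.

15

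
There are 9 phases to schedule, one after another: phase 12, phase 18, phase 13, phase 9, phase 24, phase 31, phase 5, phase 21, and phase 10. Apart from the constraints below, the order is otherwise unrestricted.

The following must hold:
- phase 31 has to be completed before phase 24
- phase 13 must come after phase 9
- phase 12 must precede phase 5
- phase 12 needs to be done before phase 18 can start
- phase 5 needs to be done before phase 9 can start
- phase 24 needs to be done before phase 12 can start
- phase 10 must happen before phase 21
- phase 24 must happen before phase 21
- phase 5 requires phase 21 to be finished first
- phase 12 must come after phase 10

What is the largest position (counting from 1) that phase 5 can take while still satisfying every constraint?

7

Every phase that must follow phase 5 has to come after it. Tracing all chains starting from phase 5, those phases are: phase 13, phase 9 — 2 in total.
So at least 2 phases follow phase 5, putting phase 5 no later than position 7. That position is achievable by scheduling everything else first.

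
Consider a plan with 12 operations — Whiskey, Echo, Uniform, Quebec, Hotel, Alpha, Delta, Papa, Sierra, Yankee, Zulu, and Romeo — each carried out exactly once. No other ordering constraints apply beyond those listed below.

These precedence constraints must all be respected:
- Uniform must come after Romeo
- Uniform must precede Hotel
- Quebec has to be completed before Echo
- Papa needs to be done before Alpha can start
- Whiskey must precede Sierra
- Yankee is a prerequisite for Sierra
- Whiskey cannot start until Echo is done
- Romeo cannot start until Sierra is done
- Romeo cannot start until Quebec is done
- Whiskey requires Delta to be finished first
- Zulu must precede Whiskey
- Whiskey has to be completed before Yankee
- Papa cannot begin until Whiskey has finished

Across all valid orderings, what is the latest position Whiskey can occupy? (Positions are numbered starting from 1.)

5

The operations that are forced after Whiskey, directly or by a chain of constraints, are Uniform, Hotel, Alpha, Papa, Sierra, Yankee, Romeo. That's 7 operations.
With 7 mandatory successors out of 12 operations total, the latest slot for Whiskey is 12−7 = 5, and it's reachable by doing all non-successors before Whiskey.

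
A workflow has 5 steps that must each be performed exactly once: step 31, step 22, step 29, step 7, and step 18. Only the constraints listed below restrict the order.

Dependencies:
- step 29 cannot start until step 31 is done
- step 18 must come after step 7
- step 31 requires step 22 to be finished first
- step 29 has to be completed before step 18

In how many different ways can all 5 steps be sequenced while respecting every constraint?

4

2 steps have no prerequisites (step 22, step 7), so any of them could come first.
Counting all ways to extend the partial order to a total order gives 4.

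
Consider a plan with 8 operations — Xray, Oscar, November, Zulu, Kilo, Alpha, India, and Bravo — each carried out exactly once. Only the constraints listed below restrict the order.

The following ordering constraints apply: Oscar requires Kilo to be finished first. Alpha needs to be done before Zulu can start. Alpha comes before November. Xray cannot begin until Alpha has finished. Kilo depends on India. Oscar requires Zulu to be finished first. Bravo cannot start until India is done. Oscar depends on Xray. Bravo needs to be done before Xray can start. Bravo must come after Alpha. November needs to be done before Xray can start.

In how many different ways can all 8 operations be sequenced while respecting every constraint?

2 operations have no prerequisites (Alpha, India), so any of them could come first.
Enumerating by repeatedly choosing an available operation (one whose prerequisites are all placed) gives 114 distinct complete orderings.

114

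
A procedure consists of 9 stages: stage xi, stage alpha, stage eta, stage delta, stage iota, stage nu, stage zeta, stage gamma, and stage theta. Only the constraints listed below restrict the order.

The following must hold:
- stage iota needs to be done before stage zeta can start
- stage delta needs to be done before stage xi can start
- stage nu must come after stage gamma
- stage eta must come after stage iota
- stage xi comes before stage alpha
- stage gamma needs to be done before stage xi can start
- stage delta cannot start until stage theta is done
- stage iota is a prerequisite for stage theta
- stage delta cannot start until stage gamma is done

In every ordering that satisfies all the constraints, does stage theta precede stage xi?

Chaining the stated constraints: stage theta → stage delta → stage xi.
That forces stage theta before stage xi in every valid schedule.

Yes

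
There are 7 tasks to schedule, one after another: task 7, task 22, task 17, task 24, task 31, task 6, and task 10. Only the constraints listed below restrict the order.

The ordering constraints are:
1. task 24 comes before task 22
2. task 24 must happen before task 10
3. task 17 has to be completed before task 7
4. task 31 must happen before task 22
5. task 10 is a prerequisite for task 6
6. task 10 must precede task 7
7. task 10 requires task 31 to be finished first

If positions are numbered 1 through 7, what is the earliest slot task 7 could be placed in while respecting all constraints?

5

Every task that must precede task 7 has to come before it. Tracing all chains that end at task 7, those tasks are: task 17, task 24, task 31, task 10 — 4 in total.
So at minimum 4 tasks come before task 7, putting task 7 no earlier than position 5. That position is achievable by scheduling exactly those predecessors first.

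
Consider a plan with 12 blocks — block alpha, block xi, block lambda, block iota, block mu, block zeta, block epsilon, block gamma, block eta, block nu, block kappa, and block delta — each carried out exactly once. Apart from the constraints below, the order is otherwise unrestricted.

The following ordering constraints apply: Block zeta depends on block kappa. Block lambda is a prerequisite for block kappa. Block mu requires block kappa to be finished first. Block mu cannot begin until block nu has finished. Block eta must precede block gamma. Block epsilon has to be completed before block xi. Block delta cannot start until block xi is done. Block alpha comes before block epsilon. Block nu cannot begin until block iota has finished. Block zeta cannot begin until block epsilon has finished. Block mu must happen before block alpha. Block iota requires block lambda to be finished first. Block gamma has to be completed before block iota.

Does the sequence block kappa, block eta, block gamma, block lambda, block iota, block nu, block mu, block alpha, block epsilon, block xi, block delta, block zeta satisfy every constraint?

Here block lambda comes after block kappa.
Since block lambda is required before block kappa, the ordering is invalid.

No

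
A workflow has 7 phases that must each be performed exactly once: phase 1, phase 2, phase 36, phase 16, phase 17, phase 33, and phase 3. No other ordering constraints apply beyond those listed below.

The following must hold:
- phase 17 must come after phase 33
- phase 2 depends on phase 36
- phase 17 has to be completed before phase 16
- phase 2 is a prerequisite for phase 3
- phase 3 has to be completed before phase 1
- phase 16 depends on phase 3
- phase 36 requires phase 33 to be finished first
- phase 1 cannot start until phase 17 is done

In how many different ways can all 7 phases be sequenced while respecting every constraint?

Phase 33 is the only phase with nothing required before it, so every ordering starts there.
Counting all ways to extend the partial order to a total order gives 8.

8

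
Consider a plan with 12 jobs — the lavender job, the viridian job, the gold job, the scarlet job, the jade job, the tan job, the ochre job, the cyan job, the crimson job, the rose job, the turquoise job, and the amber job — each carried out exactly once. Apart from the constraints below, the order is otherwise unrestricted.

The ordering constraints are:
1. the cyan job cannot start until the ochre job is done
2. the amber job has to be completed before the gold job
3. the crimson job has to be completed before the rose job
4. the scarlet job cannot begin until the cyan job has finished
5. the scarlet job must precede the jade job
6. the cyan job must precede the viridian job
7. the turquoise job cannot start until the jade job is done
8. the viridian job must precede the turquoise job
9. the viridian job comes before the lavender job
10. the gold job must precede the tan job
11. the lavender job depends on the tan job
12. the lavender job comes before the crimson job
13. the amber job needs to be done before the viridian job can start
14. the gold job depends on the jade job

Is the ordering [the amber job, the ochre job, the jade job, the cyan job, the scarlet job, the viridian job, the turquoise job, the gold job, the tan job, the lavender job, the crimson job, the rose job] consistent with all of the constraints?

In the proposed order, the jade job appears before the scarlet job.
Since the scarlet job is required before the jade job, the ordering is invalid.

No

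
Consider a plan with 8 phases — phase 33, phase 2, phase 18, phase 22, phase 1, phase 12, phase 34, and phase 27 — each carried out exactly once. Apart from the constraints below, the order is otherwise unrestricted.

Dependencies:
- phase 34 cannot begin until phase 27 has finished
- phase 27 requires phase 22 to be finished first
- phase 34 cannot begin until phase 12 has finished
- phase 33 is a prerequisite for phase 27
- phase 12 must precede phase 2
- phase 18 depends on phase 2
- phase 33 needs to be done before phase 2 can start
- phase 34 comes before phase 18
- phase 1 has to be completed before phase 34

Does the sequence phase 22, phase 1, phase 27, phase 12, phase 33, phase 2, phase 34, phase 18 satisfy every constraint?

No

In the proposed order, phase 27 appears before phase 33.
But one of the constraints requires phase 33 before phase 27, so this ordering violates it.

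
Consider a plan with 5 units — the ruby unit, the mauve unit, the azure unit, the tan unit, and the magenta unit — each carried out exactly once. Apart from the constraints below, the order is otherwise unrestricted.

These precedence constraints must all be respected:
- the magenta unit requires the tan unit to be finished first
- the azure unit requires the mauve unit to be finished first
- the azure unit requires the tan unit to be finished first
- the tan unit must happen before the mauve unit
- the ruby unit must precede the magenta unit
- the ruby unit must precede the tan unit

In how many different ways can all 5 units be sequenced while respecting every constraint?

Only the ruby unit has no prerequisites, so it must go first.
Systematically extending each partial ordering one unit at a time and counting, there are 3 complete orderings.

3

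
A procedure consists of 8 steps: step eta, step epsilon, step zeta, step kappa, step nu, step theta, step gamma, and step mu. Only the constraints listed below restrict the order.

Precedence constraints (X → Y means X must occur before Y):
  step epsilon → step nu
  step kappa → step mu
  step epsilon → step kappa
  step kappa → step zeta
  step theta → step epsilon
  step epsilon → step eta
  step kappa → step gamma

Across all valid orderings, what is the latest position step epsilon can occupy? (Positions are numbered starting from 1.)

The steps that are forced after step epsilon, directly or by a chain of constraints, are step eta, step zeta, step kappa, step nu, step gamma, step mu. That's 6 steps.
With 6 mandatory successors out of 8 steps total, the latest slot for step epsilon is 8−6 = 2, and it's reachable by doing all non-successors before step epsilon.

2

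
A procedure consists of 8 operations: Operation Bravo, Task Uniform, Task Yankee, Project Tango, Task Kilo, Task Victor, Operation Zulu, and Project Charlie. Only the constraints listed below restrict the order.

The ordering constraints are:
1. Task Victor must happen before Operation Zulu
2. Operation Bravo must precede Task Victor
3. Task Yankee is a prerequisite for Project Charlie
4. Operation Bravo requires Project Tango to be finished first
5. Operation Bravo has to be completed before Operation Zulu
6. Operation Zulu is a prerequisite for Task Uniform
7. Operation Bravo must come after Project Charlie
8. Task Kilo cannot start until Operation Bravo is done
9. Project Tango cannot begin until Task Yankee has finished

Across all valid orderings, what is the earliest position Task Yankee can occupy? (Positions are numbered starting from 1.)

1

No constraint forces any other operation before Task Yankee, so it can be placed first.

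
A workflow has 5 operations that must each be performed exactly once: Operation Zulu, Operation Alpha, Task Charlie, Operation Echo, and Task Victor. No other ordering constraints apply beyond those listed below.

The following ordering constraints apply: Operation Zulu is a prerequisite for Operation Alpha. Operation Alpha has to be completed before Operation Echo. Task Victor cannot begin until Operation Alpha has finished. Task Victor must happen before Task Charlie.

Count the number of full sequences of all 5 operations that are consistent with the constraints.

Operation Zulu is the only operation with nothing required before it, so every ordering starts there.
Systematically extending each partial ordering one operation at a time and counting, there are 3 complete orderings.

3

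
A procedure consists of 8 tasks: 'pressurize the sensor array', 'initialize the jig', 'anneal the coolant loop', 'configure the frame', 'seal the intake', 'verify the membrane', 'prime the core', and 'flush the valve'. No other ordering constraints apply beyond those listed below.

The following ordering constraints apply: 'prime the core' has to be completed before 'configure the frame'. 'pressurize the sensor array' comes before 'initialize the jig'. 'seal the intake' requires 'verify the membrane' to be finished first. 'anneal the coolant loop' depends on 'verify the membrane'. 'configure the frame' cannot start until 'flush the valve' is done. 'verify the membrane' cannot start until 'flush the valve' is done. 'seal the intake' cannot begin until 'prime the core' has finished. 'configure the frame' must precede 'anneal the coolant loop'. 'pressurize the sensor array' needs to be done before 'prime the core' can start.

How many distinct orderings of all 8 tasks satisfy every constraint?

154

2 tasks have no prerequisites ('pressurize the sensor array', 'flush the valve'), so any of them could come first.
Systematically extending each partial ordering one task at a time and counting, there are 154 complete orderings.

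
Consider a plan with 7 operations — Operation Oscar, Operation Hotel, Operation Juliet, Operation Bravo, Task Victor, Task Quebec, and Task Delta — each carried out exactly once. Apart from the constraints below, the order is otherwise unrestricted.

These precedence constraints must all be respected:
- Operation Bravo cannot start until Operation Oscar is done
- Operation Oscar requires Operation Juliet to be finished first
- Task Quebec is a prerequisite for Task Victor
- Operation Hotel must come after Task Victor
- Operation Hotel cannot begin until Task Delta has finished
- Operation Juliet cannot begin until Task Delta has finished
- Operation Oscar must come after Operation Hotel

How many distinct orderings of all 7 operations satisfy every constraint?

The operations with no prerequisites are Task Quebec, Task Delta; any of them can be placed first.
Enumerating by repeatedly choosing an available operation (one whose prerequisites are all placed) gives 9 distinct complete orderings.

9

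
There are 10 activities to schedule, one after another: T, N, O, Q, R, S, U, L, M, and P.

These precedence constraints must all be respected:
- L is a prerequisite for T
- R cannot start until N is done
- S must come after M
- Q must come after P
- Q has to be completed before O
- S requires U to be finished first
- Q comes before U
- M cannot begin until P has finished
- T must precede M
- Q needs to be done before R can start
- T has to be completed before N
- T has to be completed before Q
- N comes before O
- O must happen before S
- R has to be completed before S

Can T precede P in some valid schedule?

Yes

No chain of constraints runs from P to T, so P is not required to come first.
So a valid ordering placing T earlier than P exists.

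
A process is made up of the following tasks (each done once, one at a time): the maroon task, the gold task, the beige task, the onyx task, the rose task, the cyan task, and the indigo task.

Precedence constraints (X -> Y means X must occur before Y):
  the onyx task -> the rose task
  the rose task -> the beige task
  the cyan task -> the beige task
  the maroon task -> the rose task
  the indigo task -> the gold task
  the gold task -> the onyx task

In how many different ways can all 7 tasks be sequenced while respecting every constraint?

The tasks with no prerequisites are the maroon task, the cyan task, the indigo task; any of them can be placed first.
Counting all ways to extend the partial order to a total order gives 24.

24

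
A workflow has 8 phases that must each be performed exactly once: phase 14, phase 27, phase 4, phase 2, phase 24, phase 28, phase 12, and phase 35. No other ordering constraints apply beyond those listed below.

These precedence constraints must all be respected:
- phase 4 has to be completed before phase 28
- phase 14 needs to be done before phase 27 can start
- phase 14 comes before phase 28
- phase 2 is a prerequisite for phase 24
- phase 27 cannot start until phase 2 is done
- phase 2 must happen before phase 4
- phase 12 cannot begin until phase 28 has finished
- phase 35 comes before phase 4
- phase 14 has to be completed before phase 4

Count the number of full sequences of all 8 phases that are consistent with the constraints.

The phases with no prerequisites are phase 14, phase 2, phase 35; any of them can be placed first.
Systematically extending each partial ordering one phase at a time and counting, there are 157 complete orderings.

157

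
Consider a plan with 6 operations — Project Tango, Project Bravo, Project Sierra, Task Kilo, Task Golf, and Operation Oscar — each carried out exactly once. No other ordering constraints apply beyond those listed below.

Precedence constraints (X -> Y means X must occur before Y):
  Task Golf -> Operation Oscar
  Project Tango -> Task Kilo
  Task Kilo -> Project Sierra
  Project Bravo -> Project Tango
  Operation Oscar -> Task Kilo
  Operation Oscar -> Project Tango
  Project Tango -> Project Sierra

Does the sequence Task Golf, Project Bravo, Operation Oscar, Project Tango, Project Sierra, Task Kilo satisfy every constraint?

Here Task Kilo comes after Project Sierra.
Since Task Kilo is required before Project Sierra, the ordering is invalid.

No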